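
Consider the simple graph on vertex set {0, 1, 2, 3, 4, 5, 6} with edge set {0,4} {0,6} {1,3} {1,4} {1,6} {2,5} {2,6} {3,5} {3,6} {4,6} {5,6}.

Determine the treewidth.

A width-2 tree decomposition is:
Bags: B1 = {2, 5, 6}  B2 = {3, 5, 6}  B3 = {1, 3, 6}  B4 = {1, 4, 6}  B5 = {0, 4, 6}
Tree: B1–B2, B2–B3, B3–B4, B4–B5
Every bag has size at most 3, so the width is 3 − 1 = 2 and tw(G) ≤ 2. For the lower bound, the 3 vertices {0, 4, 6} are pairwise adjacent, and any tree decomposition puts a clique entirely inside one bag — forcing width ≥ 2. The upper and lower bounds meet at 2, so that is the treewidth.

2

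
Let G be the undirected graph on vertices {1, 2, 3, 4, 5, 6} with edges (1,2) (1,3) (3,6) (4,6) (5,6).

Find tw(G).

A width-1 tree decomposition is:
Bags: B1 = {3, 6}  B2 = {4, 6}  B3 = {1, 3}  B4 = {1, 2}  B5 = {5, 6}
Tree: B1–B2, B1–B3, B3–B4, B1–B5
The largest bag has 2 vertices, giving width 1; this decomposition certifies tw(G) ≤ 1. G has an edge, so its treewidth is at least 1. The upper and lower bounds meet at 1, so that is the treewidth.

1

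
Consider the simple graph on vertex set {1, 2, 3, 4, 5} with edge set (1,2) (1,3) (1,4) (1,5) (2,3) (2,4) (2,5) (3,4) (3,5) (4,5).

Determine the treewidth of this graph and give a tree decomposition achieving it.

A single bag containing all 5 vertices is trivially a valid decomposition of width 4. Conversely, {1, 2, 3, 4, 5} is a clique of size 5, and the vertices of any clique must share a bag in every tree decomposition; so some bag has ≥ 5 vertices and tw(G) ≥ 4. Therefore the treewidth is 4.

Treewidth 4.
One optimal decomposition is:
Bags: B1 = {1, 2, 3, 4, 5}
Tree: (single bag)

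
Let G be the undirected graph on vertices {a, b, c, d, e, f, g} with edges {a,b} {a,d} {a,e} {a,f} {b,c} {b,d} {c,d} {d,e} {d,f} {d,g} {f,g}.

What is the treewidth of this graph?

2

A width-2 tree decomposition is:
Bags: B1 = {a, d, f}  B2 = {a, d, e}  B3 = {a, b, d}  B4 = {b, c, d}  B5 = {d, f, g}
Tree: B1–B2, B1–B3, B3–B4, B1–B5
Every bag has size at most 3, so the width is 3 − 1 = 2 and tw(G) ≤ 2. For the lower bound, the 3 vertices {d, f, g} are pairwise adjacent, and any tree decomposition puts a clique entirely inside one bag — forcing width ≥ 2. Therefore the treewidth is 2.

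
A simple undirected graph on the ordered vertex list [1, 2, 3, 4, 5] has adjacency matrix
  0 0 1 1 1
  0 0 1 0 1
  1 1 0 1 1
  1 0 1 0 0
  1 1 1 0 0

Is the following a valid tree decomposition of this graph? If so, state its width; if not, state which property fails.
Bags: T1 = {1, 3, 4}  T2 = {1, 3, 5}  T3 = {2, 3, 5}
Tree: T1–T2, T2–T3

Yes; width 2.

Vertex coverage: the bags together contain {1, 2, 3, 4, 5}, the full vertex set. Edge coverage: each edge of G has both endpoints in at least one bag. Running intersection: for every vertex, the bags containing it form a connected subtree. All three properties hold, so this is a valid tree decomposition of width max|bag| − 1 = 2, and hence tw(G) ≤ 2.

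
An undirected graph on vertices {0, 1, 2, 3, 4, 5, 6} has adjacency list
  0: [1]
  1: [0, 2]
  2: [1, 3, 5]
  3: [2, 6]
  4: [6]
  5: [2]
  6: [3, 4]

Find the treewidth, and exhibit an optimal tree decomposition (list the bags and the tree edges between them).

Treewidth 1.
One such decomposition:
Bags: B1 = {1, 2}  B2 = {2, 3}  B3 = {2, 5}  B4 = {0, 1}  B5 = {3, 6}  B6 = {4, 6}
Tree: B1–B2, B1–B3, B1–B4, B2–B5, B5–B6

Every bag has size at most 2, so the width is 2 − 1 = 1 and tw(G) ≤ 1. G has an edge, so its treewidth is at least 1. The upper and lower bounds meet at 1, so that is the treewidth.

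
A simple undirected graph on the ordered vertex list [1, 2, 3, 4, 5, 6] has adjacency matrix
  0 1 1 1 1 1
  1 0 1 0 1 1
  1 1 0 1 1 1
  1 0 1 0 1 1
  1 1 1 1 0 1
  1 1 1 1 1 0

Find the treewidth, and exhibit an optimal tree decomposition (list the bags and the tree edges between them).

Every bag has size at most 5, so the width is 5 − 1 = 4 and tw(G) ≤ 4. On the other hand G contains the 5-clique {1, 2, 3, 5, 6}. A clique must lie in a single bag of any decomposition, so no decomposition can have width below 4. The upper and lower bounds meet at 4, so that is the treewidth.

Treewidth 4.
One optimal decomposition is:
Bags: B1 = {1, 3, 4, 5, 6}  B2 = {1, 2, 3, 5, 6}
Tree: B1–B2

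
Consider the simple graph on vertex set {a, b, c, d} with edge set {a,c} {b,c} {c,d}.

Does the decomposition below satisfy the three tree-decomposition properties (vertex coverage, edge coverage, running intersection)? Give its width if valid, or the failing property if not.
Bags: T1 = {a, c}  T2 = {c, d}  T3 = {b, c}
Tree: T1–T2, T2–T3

Yes; width 1.

Checking the three conditions: (i) the bags cover all of {a, b, c, d}; (ii) for each edge, some bag contains both endpoints; (iii) the bags containing any fixed vertex form a subtree. All hold, so the decomposition is valid with width 2 − 1 = 1.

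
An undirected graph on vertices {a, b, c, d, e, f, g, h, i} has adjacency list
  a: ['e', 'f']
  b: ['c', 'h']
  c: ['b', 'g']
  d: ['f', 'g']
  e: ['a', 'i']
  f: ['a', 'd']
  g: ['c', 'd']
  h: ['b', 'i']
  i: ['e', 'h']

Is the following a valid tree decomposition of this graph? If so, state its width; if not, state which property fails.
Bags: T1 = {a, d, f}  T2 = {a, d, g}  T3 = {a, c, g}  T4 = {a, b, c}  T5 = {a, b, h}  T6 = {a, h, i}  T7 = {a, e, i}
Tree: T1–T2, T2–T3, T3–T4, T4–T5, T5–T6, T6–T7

Checking the three conditions: (i) the bags cover all of {a, b, c, d, e, f, g, h, i}; (ii) for each edge, some bag contains both endpoints; (iii) the bags containing any fixed vertex form a subtree. All hold, so the decomposition is valid with width 3 − 1 = 2.

Yes; width 2.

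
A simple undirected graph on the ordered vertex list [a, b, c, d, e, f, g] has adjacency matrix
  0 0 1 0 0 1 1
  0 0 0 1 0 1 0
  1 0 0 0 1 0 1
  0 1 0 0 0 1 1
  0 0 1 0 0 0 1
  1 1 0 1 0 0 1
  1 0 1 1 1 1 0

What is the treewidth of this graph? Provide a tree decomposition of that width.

Treewidth 2.
One such decomposition:
Bags: B1 = {d, f, g}  B2 = {b, d, f}  B3 = {a, f, g}  B4 = {a, c, g}  B5 = {c, e, g}
Tree: B1–B2, B1–B3, B3–B4, B4–B5

The largest bag has 3 vertices, giving width 2; this decomposition certifies tw(G) ≤ 2. On the other hand G contains the 3-clique {c, e, g}. A clique must lie in a single bag of any decomposition, so no decomposition can have width below 2. The upper and lower bounds meet at 2, so that is the treewidth.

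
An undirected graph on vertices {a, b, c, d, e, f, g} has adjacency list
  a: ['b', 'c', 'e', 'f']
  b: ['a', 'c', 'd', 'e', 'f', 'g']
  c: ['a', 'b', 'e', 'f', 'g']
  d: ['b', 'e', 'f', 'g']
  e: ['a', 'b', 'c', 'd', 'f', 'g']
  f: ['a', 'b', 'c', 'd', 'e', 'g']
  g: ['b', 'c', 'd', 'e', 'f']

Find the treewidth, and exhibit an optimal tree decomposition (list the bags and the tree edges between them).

Treewidth 4.
One optimal decomposition is:
Bags: B1 = {b, d, e, f, g}  B2 = {b, c, e, f, g}  B3 = {a, b, c, e, f}
Tree: B1–B2, B2–B3

Every bag has size at most 5, so the width is 5 − 1 = 4 and tw(G) ≤ 4. Conversely, {b, d, e, f, g} is a clique of size 5, and the vertices of any clique must share a bag in every tree decomposition; so some bag has ≥ 5 vertices and tw(G) ≥ 4. The upper and lower bounds meet at 4, so that is the treewidth.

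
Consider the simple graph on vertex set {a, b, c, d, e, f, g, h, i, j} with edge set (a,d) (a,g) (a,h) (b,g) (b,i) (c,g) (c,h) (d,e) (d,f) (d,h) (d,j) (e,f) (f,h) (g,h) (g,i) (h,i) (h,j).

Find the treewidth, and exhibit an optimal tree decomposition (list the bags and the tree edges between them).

Each bag holds 3 vertices, so the decomposition has width 2, which upper-bounds the treewidth. For the lower bound, the 3 vertices {d, e, f} are pairwise adjacent, and any tree decomposition puts a clique entirely inside one bag — forcing width ≥ 2. Therefore the treewidth is 2.

Treewidth 2.
One optimal decomposition is:
Bags: B1 = {a, g, h}  B2 = {a, d, h}  B3 = {d, f, h}  B4 = {c, g, h}  B5 = {g, h, i}  B6 = {b, g, i}  B7 = {d, e, f}  B8 = {d, h, j}
Tree: B1–B2, B2–B3, B1–B4, B4–B5, B5–B6, B3–B7, B2–B8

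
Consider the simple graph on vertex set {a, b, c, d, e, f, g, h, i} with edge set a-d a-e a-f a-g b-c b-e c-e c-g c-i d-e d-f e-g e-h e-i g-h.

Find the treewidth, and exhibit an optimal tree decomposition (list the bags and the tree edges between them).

Every bag has size at most 3, so the width is 3 − 1 = 2 and tw(G) ≤ 2. On the other hand G contains the 3-clique {a, d, e}. A clique must lie in a single bag of any decomposition, so no decomposition can have width below 2. The upper and lower bounds meet at 2, so that is the treewidth.

Treewidth 2.
One optimal decomposition is:
Bags: B1 = {c, e, i}  B2 = {c, e, g}  B3 = {a, e, g}  B4 = {b, c, e}  B5 = {a, d, e}  B6 = {e, g, h}  B7 = {a, d, f}
Tree: B1–B2, B2–B3, B2–B4, B3–B5, B3–B6, B5–B7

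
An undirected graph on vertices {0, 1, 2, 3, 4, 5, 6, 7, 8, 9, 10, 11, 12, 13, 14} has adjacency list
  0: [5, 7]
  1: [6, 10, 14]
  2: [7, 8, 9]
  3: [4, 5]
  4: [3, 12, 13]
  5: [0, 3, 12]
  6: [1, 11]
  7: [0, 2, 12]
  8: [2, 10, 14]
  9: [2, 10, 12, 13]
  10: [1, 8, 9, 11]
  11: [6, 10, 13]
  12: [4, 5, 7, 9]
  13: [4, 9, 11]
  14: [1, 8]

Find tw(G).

A width-3 tree decomposition is:
Bags: B1 = {0, 3, 4, 5}  B2 = {0, 4, 5, 12}  B3 = {0, 4, 7, 12}  B4 = {4, 7, 12, 13}  B5 = {7, 9, 12, 13}  B6 = {2, 7, 9, 13}  B7 = {2, 9, 11, 13}  B8 = {2, 9, 10, 11}  B9 = {2, 8, 10, 11}  B10 = {6, 8, 10, 11}  B11 = {1, 6, 8, 10}  B12 = {1, 6, 8, 14}
Tree: B1–B2, B2–B3, B3–B4, B4–B5, B5–B6, B6–B7, B7–B8, B8–B9, B9–B10, B10–B11, B11–B12
The largest bag has 4 vertices, giving width 3; this decomposition certifies tw(G) ≤ 3. For the lower bound: the 4 vertex sets {0,3,5}, {4}, {12}, {2,7,9,13} are disjoint, each induces a connected subgraph, and every pair is joined by at least one edge of G. Contracting each set to a single vertex therefore yields K_{4} as a minor, and since treewidth is minor-monotone, tw(G) ≥ tw(K_{4}) = 3. Combining the bounds, tw(G) = 3.

3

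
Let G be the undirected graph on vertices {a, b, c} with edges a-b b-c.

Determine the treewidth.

A width-1 tree decomposition is:
Bags: B1 = {b, c}  B2 = {a, b}
Tree: B1–B2
Each bag holds 2 vertices, so the decomposition has width 1, which upper-bounds the treewidth. Since G has at least one edge (e.g. c–b), it is not an edgeless graph, so tw(G) ≥ 1. Hence tw(G) = 1 exactly.

1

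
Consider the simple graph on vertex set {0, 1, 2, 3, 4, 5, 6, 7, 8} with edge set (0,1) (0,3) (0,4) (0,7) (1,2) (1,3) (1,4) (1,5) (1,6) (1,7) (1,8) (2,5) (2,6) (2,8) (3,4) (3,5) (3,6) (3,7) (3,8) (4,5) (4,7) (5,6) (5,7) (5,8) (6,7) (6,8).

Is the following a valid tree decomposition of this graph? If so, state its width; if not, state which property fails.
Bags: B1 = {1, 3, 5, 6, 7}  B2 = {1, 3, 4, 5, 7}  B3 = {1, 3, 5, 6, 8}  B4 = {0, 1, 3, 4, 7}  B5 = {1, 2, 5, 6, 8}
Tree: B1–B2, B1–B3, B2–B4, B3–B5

Vertex coverage: the bags together contain {0, 1, 2, 3, 4, 5, 6, 7, 8}, the full vertex set. Edge coverage: each edge of G has both endpoints in at least one bag. Running intersection: for every vertex, the bags containing it form a connected subtree. All three properties hold, so this is a valid tree decomposition of width max|bag| − 1 = 4, and hence tw(G) ≤ 4.

Yes; width 4.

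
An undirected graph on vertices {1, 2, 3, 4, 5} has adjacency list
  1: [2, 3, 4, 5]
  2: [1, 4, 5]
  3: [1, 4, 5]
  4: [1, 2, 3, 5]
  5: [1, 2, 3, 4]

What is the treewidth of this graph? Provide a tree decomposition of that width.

Each bag holds 4 vertices, so the decomposition has width 3, which upper-bounds the treewidth. For the lower bound, the 4 vertices {1, 2, 4, 5} are pairwise adjacent, and any tree decomposition puts a clique entirely inside one bag — forcing width ≥ 3. The upper and lower bounds meet at 3, so that is the treewidth.

Treewidth 3.
One such decomposition:
Bags: B1 = {1, 2, 4, 5}  B2 = {1, 3, 4, 5}
Tree: B1–B2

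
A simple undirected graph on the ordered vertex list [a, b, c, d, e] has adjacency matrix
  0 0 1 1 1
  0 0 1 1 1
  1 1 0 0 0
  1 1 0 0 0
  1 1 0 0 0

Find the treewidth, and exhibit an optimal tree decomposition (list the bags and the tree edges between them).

Treewidth 2.
Bags: B1 = {a, b, c}  B2 = {a, b, e}  B3 = {a, b, d}
Tree: B1–B2, B2–B3

Every bag has size at most 3, so the width is 3 − 1 = 2 and tw(G) ≤ 2. For the lower bound, G contains the cycle c–a–e–b–c, so G is not a forest; only forests have treewidth ≤ 1, hence tw(G) ≥ 2. The upper and lower bounds meet at 2, so that is the treewidth.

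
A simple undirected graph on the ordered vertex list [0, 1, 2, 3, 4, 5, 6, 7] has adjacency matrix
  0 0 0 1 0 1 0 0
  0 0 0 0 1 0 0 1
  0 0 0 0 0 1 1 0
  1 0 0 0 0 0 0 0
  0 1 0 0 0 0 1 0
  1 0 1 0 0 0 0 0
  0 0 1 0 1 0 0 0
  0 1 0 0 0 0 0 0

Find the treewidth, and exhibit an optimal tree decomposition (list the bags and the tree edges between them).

Treewidth 1.
One optimal decomposition is:
Bags: B1 = {0, 3}  B2 = {0, 5}  B3 = {2, 5}  B4 = {2, 6}  B5 = {4, 6}  B6 = {1, 4}  B7 = {1, 7}
Tree: B1–B2, B2–B3, B3–B4, B4–B5, B5–B6, B6–B7

The largest bag has 2 vertices, giving width 1; this decomposition certifies tw(G) ≤ 1. Since G has at least one edge (e.g. 3–0), it is not an edgeless graph, so tw(G) ≥ 1. Combining the bounds, tw(G) = 1.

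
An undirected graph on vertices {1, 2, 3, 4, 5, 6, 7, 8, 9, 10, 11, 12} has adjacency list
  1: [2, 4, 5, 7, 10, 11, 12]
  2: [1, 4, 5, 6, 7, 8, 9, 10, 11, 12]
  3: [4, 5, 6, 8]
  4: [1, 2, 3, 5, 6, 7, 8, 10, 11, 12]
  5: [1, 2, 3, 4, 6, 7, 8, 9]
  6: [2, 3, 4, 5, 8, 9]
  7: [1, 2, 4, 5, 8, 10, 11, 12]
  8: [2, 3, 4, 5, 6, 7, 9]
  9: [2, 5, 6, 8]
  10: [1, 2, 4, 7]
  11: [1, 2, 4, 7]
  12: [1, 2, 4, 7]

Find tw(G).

A width-4 tree decomposition is:
Bags: B1 = {1, 2, 4, 7, 12}  B2 = {1, 2, 4, 5, 7}  B3 = {2, 4, 5, 7, 8}  B4 = {2, 4, 5, 6, 8}  B5 = {3, 4, 5, 6, 8}  B6 = {2, 5, 6, 8, 9}  B7 = {1, 2, 4, 7, 10}  B8 = {1, 2, 4, 7, 11}
Tree: B1–B2, B2–B3, B3–B4, B4–B5, B4–B6, B2–B7, B1–B8
Each bag holds 5 vertices, so the decomposition has width 4, which upper-bounds the treewidth. For the lower bound, the 5 vertices {2, 5, 6, 8, 9} are pairwise adjacent, and any tree decomposition puts a clique entirely inside one bag — forcing width ≥ 4. Therefore the treewidth is 4.

4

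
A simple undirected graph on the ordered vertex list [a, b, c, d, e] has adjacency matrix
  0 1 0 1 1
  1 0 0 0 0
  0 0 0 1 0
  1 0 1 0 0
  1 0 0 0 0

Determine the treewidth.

A width-1 tree decomposition is:
Bags: B1 = {a, b}  B2 = {a, d}  B3 = {c, d}  B4 = {a, e}
Tree: B1–B2, B2–B3, B2–B4
The largest bag has 2 vertices, giving width 1; this decomposition certifies tw(G) ≤ 1. Any graph with an edge has treewidth ≥ 1, and G has the edge a–b. Hence tw(G) = 1 exactly.

1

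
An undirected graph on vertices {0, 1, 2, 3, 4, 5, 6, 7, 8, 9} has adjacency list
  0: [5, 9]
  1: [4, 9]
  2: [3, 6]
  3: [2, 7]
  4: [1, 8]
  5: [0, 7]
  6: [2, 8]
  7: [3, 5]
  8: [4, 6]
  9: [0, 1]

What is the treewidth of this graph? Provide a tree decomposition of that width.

Every bag has size at most 3, so the width is 3 − 1 = 2 and tw(G) ≤ 2. Since 7–3–2–6–8–4–1–9–0–5–7 is a cycle in G, G is not acyclic. Forests are exactly the graphs of treewidth ≤ 1, so tw(G) ≥ 2. Therefore the treewidth is 2.

Treewidth 2.
One optimal decomposition is:
Bags: B1 = {2, 3, 7}  B2 = {2, 6, 7}  B3 = {6, 7, 8}  B4 = {4, 7, 8}  B5 = {1, 4, 7}  B6 = {1, 7, 9}  B7 = {0, 7, 9}  B8 = {0, 5, 7}
Tree: B1–B2, B2–B3, B3–B4, B4–B5, B5–B6, B6–B7, B7–B8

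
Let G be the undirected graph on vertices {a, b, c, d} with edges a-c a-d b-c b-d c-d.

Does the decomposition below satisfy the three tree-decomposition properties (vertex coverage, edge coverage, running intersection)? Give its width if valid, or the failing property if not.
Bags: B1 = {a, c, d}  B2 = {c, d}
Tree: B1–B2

A tree decomposition must satisfy three properties: every vertex lies in some bag; for every edge, both endpoints lie together in some bag; and for every vertex, the bags containing it form a connected subtree. Here vertex b appears in no bag, so the decomposition is invalid.

No — vertex b appears in no bag.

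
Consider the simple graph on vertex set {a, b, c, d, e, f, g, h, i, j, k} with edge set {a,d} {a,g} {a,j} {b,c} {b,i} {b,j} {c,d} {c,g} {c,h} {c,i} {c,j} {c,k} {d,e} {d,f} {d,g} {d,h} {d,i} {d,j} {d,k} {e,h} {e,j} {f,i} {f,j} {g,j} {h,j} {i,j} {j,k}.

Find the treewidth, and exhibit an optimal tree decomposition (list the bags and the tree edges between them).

Treewidth 3.
One optimal decomposition is:
Bags: B1 = {c, d, g, j}  B2 = {c, d, h, j}  B3 = {c, d, j, k}  B4 = {d, e, h, j}  B5 = {a, d, g, j}  B6 = {c, d, i, j}  B7 = {b, c, i, j}  B8 = {d, f, i, j}
Tree: B1–B2, B1–B3, B2–B4, B1–B5, B3–B6, B6–B7, B6–B8

The largest bag has 4 vertices, giving width 3; this decomposition certifies tw(G) ≤ 3. On the other hand G contains the 4-clique {a, d, g, j}. A clique must lie in a single bag of any decomposition, so no decomposition can have width below 3. Hence tw(G) = 3 exactly.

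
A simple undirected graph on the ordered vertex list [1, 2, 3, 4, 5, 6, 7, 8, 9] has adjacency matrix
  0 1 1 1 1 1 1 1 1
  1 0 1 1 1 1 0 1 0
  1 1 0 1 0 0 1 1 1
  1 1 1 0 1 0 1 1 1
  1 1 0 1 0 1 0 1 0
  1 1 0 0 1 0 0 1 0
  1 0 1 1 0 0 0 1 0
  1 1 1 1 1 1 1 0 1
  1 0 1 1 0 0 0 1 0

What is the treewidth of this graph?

4

A width-4 tree decomposition is:
Bags: B1 = {1, 2, 4, 5, 8}  B2 = {1, 2, 5, 6, 8}  B3 = {1, 2, 3, 4, 8}  B4 = {1, 3, 4, 7, 8}  B5 = {1, 3, 4, 8, 9}
Tree: B1–B2, B1–B3, B3–B4, B4–B5
Every bag has size at most 5, so the width is 5 − 1 = 4 and tw(G) ≤ 4. For the lower bound, the 5 vertices {1, 3, 4, 8, 9} are pairwise adjacent, and any tree decomposition puts a clique entirely inside one bag — forcing width ≥ 4. Combining the bounds, tw(G) = 4.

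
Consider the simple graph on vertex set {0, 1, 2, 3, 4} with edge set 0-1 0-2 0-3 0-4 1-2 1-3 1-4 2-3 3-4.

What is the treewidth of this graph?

3

A width-3 tree decomposition is:
Bags: B1 = {0, 1, 3, 4}  B2 = {0, 1, 2, 3}
Tree: B1–B2
The largest bag has 4 vertices, giving width 3; this decomposition certifies tw(G) ≤ 3. On the other hand G contains the 4-clique {0, 1, 2, 3}. A clique must lie in a single bag of any decomposition, so no decomposition can have width below 3. Therefore the treewidth is 3.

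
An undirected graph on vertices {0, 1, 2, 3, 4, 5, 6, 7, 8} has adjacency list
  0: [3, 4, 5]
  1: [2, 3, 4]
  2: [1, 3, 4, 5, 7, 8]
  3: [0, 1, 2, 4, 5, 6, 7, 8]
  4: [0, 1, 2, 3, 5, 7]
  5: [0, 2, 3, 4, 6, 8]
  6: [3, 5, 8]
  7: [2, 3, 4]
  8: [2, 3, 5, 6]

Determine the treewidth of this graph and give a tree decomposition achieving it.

Every bag has size at most 4, so the width is 4 − 1 = 3 and tw(G) ≤ 3. On the other hand G contains the 4-clique {0, 3, 4, 5}. A clique must lie in a single bag of any decomposition, so no decomposition can have width below 3. Combining the bounds, tw(G) = 3.

Treewidth 3.
One such decomposition:
Bags: B1 = {2, 3, 4, 7}  B2 = {2, 3, 4, 5}  B3 = {0, 3, 4, 5}  B4 = {1, 2, 3, 4}  B5 = {2, 3, 5, 8}  B6 = {3, 5, 6, 8}
Tree: B1–B2, B2–B3, B2–B4, B2–B5, B5–B6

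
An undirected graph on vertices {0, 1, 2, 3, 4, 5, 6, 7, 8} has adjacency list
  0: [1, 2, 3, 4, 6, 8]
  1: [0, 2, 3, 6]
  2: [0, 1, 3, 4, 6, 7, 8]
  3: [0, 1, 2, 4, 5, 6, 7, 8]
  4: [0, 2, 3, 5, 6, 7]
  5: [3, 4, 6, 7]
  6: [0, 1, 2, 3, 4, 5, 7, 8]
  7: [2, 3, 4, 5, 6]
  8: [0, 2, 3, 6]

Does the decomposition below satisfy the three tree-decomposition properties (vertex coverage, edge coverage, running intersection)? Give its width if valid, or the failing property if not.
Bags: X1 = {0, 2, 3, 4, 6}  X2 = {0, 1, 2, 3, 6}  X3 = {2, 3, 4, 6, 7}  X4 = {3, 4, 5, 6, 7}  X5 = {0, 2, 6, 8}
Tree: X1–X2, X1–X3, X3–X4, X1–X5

A tree decomposition must satisfy three properties: every vertex lies in some bag; for every edge, both endpoints lie together in some bag; and for every vertex, the bags containing it form a connected subtree. Here edge (3,8) lies in no bag, so the decomposition is invalid.

No — edge (3,8) lies in no bag.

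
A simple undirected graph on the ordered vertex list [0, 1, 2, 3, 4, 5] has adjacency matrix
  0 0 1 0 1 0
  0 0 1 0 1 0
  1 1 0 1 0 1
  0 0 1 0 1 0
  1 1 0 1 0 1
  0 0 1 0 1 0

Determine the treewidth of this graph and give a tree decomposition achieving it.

Treewidth 2.
One such decomposition:
Bags: B1 = {2, 4, 5}  B2 = {2, 3, 4}  B3 = {0, 2, 4}  B4 = {1, 2, 4}
Tree: B1–B2, B2–B3, B3–B4

The largest bag has 3 vertices, giving width 2; this decomposition certifies tw(G) ≤ 2. The edges 2–5–4–3–2 form a cycle, so G is not a tree and its treewidth is at least 2. The upper and lower bounds meet at 2, so that is the treewidth.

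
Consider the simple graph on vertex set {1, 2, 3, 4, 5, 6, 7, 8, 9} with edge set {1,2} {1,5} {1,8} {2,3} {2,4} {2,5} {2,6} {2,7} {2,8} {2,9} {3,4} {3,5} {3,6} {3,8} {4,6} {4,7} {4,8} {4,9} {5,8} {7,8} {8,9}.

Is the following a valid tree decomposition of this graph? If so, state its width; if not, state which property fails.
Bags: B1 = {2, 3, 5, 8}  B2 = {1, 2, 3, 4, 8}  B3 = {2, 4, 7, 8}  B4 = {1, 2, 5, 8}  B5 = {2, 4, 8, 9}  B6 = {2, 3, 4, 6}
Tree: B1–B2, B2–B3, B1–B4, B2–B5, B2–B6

A tree decomposition must satisfy three properties: every vertex lies in some bag; for every edge, both endpoints lie together in some bag; and for every vertex, the bags containing it form a connected subtree. Here bags containing vertex 1 are not connected in the tree, so the decomposition is invalid.

No — bags containing vertex 1 are not connected in the tree.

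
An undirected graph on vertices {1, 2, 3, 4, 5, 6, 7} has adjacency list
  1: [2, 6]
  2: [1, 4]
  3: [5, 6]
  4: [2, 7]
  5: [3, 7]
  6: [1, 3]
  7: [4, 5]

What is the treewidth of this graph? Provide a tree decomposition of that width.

Treewidth 2.
Bags: B1 = {1, 3, 6}  B2 = {1, 2, 3}  B3 = {2, 3, 4}  B4 = {3, 4, 7}  B5 = {3, 5, 7}
Tree: B1–B2, B2–B3, B3–B4, B4–B5

The largest bag has 3 vertices, giving width 2; this decomposition certifies tw(G) ≤ 2. For the lower bound, G contains the cycle 3–6–1–2–4–7–5–3, so G is not a forest; only forests have treewidth ≤ 1, hence tw(G) ≥ 2. Combining the bounds, tw(G) = 2.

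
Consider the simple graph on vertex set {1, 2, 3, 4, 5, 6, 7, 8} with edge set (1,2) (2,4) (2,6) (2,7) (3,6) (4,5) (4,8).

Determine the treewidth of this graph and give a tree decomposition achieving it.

Treewidth 1.
Bags: B1 = {1, 2}  B2 = {2, 4}  B3 = {4, 5}  B4 = {2, 7}  B5 = {2, 6}  B6 = {3, 6}  B7 = {4, 8}
Tree: B1–B2, B2–B3, B2–B4, B1–B5, B5–B6, B3–B7

The largest bag has 2 vertices, giving width 1; this decomposition certifies tw(G) ≤ 1. Any graph with an edge has treewidth ≥ 1, and G has the edge 1–2. The upper and lower bounds meet at 1, so that is the treewidth.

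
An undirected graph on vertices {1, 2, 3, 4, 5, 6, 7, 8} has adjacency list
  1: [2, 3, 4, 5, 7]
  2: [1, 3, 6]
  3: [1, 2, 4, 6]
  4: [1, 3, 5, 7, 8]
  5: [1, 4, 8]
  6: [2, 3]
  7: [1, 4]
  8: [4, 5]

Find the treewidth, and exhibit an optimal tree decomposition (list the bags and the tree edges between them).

The largest bag has 3 vertices, giving width 2; this decomposition certifies tw(G) ≤ 2. For the lower bound, the 3 vertices {4, 5, 8} are pairwise adjacent, and any tree decomposition puts a clique entirely inside one bag — forcing width ≥ 2. Therefore the treewidth is 2.

Treewidth 2.
One optimal decomposition is:
Bags: B1 = {1, 2, 3}  B2 = {1, 3, 4}  B3 = {1, 4, 5}  B4 = {1, 4, 7}  B5 = {2, 3, 6}  B6 = {4, 5, 8}
Tree: B1–B2, B2–B3, B3–B4, B1–B5, B3–B6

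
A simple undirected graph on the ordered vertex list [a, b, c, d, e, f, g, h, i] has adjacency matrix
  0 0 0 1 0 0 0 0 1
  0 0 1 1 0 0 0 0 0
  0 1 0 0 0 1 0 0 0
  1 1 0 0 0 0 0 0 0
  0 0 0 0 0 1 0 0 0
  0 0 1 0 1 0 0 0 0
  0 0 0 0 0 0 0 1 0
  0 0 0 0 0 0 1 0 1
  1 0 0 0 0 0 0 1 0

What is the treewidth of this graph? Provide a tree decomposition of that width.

Treewidth 1.
One optimal decomposition is:
Bags: B1 = {e, f}  B2 = {c, f}  B3 = {b, c}  B4 = {b, d}  B5 = {a, d}  B6 = {a, i}  B7 = {h, i}  B8 = {g, h}
Tree: B1–B2, B2–B3, B3–B4, B4–B5, B5–B6, B6–B7, B7–B8

Each bag holds 2 vertices, so the decomposition has width 1, which upper-bounds the treewidth. Since G has at least one edge (e.g. e–f), it is not an edgeless graph, so tw(G) ≥ 1. Combining the bounds, tw(G) = 1.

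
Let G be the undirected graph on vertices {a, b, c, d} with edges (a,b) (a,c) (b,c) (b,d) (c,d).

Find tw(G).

2

A width-2 tree decomposition is:
Bags: B1 = {a, b, c}  B2 = {b, c, d}
Tree: B1–B2
Each bag holds 3 vertices, so the decomposition has width 2, which upper-bounds the treewidth. Conversely, {b, c, d} is a clique of size 3, and the vertices of any clique must share a bag in every tree decomposition; so some bag has ≥ 3 vertices and tw(G) ≥ 2. The upper and lower bounds meet at 2, so that is the treewidth.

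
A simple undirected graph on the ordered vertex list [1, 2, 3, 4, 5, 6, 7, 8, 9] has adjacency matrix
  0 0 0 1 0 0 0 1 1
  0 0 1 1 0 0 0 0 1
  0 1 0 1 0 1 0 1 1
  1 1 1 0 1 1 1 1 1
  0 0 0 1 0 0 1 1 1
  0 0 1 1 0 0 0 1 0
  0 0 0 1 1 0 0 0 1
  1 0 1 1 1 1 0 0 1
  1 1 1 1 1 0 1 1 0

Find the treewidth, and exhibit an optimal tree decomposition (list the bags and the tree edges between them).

The largest bag has 4 vertices, giving width 3; this decomposition certifies tw(G) ≤ 3. Conversely, {1, 4, 8, 9} is a clique of size 4, and the vertices of any clique must share a bag in every tree decomposition; so some bag has ≥ 4 vertices and tw(G) ≥ 3. The upper and lower bounds meet at 3, so that is the treewidth.

Treewidth 3.
One optimal decomposition is:
Bags: B1 = {4, 5, 8, 9}  B2 = {1, 4, 8, 9}  B3 = {3, 4, 8, 9}  B4 = {4, 5, 7, 9}  B5 = {3, 4, 6, 8}  B6 = {2, 3, 4, 9}
Tree: B1–B2, B1–B3, B1–B4, B3–B5, B3–B6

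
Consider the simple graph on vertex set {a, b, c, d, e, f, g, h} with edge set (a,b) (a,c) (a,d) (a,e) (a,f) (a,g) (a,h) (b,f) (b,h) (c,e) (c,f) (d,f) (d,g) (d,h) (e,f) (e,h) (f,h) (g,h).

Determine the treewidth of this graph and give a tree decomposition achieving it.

Treewidth 3.
One optimal decomposition is:
Bags: B1 = {a, b, f, h}  B2 = {a, d, f, h}  B3 = {a, d, g, h}  B4 = {a, e, f, h}  B5 = {a, c, e, f}
Tree: B1–B2, B2–B3, B2–B4, B4–B5

The largest bag has 4 vertices, giving width 3; this decomposition certifies tw(G) ≤ 3. Conversely, {a, d, g, h} is a clique of size 4, and the vertices of any clique must share a bag in every tree decomposition; so some bag has ≥ 4 vertices and tw(G) ≥ 3. Hence tw(G) = 3 exactly.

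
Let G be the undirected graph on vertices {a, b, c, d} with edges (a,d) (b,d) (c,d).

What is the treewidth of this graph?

A width-1 tree decomposition is:
Bags: B1 = {b, d}  B2 = {a, d}  B3 = {c, d}
Tree: B1–B2, B2–B3
The largest bag has 2 vertices, giving width 1; this decomposition certifies tw(G) ≤ 1. G has an edge, so its treewidth is at least 1. Hence tw(G) = 1 exactly.

1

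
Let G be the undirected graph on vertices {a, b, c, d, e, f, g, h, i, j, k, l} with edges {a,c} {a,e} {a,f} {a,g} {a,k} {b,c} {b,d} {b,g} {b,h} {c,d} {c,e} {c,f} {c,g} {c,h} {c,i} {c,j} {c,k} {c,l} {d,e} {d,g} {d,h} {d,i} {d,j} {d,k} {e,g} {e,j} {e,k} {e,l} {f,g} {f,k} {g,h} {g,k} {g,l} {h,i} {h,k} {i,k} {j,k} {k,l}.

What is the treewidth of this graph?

4

A width-4 tree decomposition is:
Bags: B1 = {b, c, d, g, h}  B2 = {c, d, g, h, k}  B3 = {c, d, e, g, k}  B4 = {c, d, h, i, k}  B5 = {c, e, g, k, l}  B6 = {a, c, e, g, k}  B7 = {c, d, e, j, k}  B8 = {a, c, f, g, k}
Tree: B1–B2, B2–B3, B2–B4, B3–B5, B3–B6, B3–B7, B6–B8
The largest bag has 5 vertices, giving width 4; this decomposition certifies tw(G) ≤ 4. For the lower bound, the 5 vertices {c, d, e, g, k} are pairwise adjacent, and any tree decomposition puts a clique entirely inside one bag — forcing width ≥ 4. Combining the bounds, tw(G) = 4.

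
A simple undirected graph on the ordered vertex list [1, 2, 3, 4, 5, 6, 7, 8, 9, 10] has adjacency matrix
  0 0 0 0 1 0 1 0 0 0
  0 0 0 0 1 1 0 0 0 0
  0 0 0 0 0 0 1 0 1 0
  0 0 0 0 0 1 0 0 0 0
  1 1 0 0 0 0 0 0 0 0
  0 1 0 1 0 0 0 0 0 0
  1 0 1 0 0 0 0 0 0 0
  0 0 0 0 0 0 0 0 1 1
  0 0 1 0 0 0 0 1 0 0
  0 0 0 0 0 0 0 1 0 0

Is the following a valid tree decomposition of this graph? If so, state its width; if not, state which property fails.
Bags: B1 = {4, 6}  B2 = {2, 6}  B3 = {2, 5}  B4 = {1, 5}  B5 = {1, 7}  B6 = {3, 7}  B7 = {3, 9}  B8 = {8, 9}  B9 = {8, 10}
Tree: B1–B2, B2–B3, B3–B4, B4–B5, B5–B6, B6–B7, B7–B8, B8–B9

Yes; width 1.

Vertex coverage: the bags together contain {1, 2, 3, 4, 5, 6, 7, 8, 9, 10}, the full vertex set. Edge coverage: each edge of G has both endpoints in at least one bag. Running intersection: for every vertex, the bags containing it form a connected subtree. All three properties hold, so this is a valid tree decomposition of width max|bag| − 1 = 1, and hence tw(G) ≤ 1.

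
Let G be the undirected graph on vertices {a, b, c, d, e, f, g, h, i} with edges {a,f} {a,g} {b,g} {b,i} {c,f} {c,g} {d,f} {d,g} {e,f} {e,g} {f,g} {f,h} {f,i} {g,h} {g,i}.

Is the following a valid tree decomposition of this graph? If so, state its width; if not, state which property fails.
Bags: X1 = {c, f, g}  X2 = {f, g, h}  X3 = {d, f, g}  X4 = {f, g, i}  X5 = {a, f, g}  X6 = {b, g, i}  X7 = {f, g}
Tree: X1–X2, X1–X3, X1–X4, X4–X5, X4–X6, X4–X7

A tree decomposition must satisfy three properties: every vertex lies in some bag; for every edge, both endpoints lie together in some bag; and for every vertex, the bags containing it form a connected subtree. Here vertex e appears in no bag, so the decomposition is invalid.

No — vertex e appears in no bag.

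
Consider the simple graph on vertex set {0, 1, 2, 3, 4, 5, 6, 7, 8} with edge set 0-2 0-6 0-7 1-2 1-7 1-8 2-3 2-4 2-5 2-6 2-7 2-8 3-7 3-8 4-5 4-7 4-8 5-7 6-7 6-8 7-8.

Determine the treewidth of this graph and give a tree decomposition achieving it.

Treewidth 3.
Bags: B1 = {2, 4, 7, 8}  B2 = {1, 2, 7, 8}  B3 = {2, 4, 5, 7}  B4 = {2, 3, 7, 8}  B5 = {2, 6, 7, 8}  B6 = {0, 2, 6, 7}
Tree: B1–B2, B1–B3, B1–B4, B2–B5, B5–B6

The largest bag has 4 vertices, giving width 3; this decomposition certifies tw(G) ≤ 3. Conversely, {0, 2, 6, 7} is a clique of size 4, and the vertices of any clique must share a bag in every tree decomposition; so some bag has ≥ 4 vertices and tw(G) ≥ 3. Hence tw(G) = 3 exactly.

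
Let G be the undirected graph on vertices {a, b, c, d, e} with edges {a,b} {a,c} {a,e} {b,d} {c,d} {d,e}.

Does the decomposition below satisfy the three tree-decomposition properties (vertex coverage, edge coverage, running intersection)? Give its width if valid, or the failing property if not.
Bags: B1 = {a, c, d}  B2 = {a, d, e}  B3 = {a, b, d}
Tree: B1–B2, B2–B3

Checking the three conditions: (i) the bags cover all of {a, b, c, d, e}; (ii) for each edge, some bag contains both endpoints; (iii) the bags containing any fixed vertex form a subtree. All hold, so the decomposition is valid with width 3 − 1 = 2.

Yes; width 2.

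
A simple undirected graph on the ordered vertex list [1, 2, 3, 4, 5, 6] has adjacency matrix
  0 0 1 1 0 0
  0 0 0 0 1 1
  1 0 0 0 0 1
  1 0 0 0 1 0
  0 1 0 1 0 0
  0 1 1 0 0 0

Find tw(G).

A width-2 tree decomposition is:
Bags: B1 = {2, 4, 5}  B2 = {1, 2, 4}  B3 = {1, 2, 3}  B4 = {2, 3, 6}
Tree: B1–B2, B2–B3, B3–B4
Each bag holds 3 vertices, so the decomposition has width 2, which upper-bounds the treewidth. Since 2–5–4–1–3–6–2 is a cycle in G, G is not acyclic. Forests are exactly the graphs of treewidth ≤ 1, so tw(G) ≥ 2. Hence tw(G) = 2 exactly.

2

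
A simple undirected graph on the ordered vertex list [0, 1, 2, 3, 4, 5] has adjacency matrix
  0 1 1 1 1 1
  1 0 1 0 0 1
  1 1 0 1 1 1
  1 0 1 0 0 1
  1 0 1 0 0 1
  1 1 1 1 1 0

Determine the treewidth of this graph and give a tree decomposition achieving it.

Every bag has size at most 4, so the width is 4 − 1 = 3 and tw(G) ≤ 3. On the other hand G contains the 4-clique {0, 1, 2, 5}. A clique must lie in a single bag of any decomposition, so no decomposition can have width below 3. Hence tw(G) = 3 exactly.

Treewidth 3.
Bags: B1 = {0, 2, 3, 5}  B2 = {0, 1, 2, 5}  B3 = {0, 2, 4, 5}
Tree: B1–B2, B1–B3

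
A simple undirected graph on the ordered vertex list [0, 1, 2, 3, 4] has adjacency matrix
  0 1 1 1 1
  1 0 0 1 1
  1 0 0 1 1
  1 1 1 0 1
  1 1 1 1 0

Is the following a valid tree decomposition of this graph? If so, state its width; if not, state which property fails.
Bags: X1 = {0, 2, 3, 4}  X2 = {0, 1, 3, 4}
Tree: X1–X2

Every vertex of G appears in some bag (union = {0, 1, 2, 3, 4}); every edge is covered by a bag; and for each vertex v the set of bags containing v is connected in the bag tree. The decomposition is therefore valid. The largest bag has 4 vertices, so the width is 3.

Yes; width 3.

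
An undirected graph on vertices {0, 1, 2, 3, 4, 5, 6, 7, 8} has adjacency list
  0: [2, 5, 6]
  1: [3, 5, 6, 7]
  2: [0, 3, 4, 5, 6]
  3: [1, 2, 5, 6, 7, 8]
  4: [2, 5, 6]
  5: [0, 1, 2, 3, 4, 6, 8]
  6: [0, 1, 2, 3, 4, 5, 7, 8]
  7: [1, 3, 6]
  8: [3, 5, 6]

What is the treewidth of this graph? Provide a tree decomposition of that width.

Every bag has size at most 4, so the width is 4 − 1 = 3 and tw(G) ≤ 3. For the lower bound, the 4 vertices {3, 5, 6, 8} are pairwise adjacent, and any tree decomposition puts a clique entirely inside one bag — forcing width ≥ 3. Hence tw(G) = 3 exactly.

Treewidth 3.
One optimal decomposition is:
Bags: B1 = {1, 3, 5, 6}  B2 = {2, 3, 5, 6}  B3 = {3, 5, 6, 8}  B4 = {1, 3, 6, 7}  B5 = {0, 2, 5, 6}  B6 = {2, 4, 5, 6}
Tree: B1–B2, B2–B3, B1–B4, B2–B5, B5–B6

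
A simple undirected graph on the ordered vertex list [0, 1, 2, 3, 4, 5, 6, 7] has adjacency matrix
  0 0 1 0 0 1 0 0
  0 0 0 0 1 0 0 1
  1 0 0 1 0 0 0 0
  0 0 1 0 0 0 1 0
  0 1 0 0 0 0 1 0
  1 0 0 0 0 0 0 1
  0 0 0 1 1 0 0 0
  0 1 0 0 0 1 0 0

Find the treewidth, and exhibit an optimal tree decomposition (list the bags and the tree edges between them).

Each bag holds 3 vertices, so the decomposition has width 2, which upper-bounds the treewidth. The edges 0–2–3–6–4–1–7–5–0 form a cycle, so G is not a tree and its treewidth is at least 2. The upper and lower bounds meet at 2, so that is the treewidth.

Treewidth 2.
Bags: B1 = {0, 2, 3}  B2 = {0, 3, 6}  B3 = {0, 4, 6}  B4 = {0, 1, 4}  B5 = {0, 1, 7}  B6 = {0, 5, 7}
Tree: B1–B2, B2–B3, B3–B4, B4–B5, B5–B6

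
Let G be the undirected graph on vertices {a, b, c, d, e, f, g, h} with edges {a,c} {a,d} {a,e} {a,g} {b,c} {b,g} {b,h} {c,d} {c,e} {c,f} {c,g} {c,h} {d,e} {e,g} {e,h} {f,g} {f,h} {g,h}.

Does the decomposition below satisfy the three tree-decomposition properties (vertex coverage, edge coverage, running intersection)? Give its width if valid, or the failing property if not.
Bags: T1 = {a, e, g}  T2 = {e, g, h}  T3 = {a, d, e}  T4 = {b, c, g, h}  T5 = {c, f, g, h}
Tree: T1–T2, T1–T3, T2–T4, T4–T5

No — edge (a,c) lies in no bag.

A tree decomposition must satisfy three properties: every vertex lies in some bag; for every edge, both endpoints lie together in some bag; and for every vertex, the bags containing it form a connected subtree. Here edge (a,c) lies in no bag, so the decomposition is invalid.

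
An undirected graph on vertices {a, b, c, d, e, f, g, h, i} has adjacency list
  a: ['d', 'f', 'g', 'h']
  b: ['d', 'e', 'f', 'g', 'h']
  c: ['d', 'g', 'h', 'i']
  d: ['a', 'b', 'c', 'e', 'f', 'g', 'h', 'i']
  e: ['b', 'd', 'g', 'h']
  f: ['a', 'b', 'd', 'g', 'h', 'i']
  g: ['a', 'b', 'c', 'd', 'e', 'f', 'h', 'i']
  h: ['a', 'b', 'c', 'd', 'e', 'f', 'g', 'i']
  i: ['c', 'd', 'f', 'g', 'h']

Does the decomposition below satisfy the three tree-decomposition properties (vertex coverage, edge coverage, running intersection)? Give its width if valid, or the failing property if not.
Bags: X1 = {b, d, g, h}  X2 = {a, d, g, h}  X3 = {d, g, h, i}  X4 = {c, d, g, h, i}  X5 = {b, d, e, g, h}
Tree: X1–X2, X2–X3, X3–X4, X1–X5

A tree decomposition must satisfy three properties: every vertex lies in some bag; for every edge, both endpoints lie together in some bag; and for every vertex, the bags containing it form a connected subtree. Here vertex f appears in no bag, so the decomposition is invalid.

No — vertex f appears in no bag.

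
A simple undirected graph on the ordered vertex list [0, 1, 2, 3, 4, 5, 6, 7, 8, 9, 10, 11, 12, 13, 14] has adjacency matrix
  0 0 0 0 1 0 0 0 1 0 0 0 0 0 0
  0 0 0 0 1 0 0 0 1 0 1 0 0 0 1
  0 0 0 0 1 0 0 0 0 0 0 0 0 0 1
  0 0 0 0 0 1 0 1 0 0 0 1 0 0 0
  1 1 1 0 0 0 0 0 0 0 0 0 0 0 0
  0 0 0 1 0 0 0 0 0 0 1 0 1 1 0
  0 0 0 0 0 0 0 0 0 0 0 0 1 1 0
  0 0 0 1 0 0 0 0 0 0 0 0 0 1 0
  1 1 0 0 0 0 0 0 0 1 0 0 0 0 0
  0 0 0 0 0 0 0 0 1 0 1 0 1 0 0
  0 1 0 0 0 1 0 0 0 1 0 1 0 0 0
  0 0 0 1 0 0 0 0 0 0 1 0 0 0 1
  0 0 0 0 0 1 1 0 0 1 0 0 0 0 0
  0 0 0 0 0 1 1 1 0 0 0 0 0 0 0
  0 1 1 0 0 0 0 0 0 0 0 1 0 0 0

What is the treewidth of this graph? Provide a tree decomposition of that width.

The largest bag has 4 vertices, giving width 3; this decomposition certifies tw(G) ≤ 3. For the lower bound: the 4 vertex sets {0,2,4}, {8}, {1}, {9,10,11,14} are disjoint, each induces a connected subgraph, and every pair is joined by at least one edge of G. Contracting each set to a single vertex therefore yields K_{4} as a minor, and since treewidth is minor-monotone, tw(G) ≥ tw(K_{4}) = 3. Combining the bounds, tw(G) = 3.

Treewidth 3.
Bags: B1 = {0, 2, 4, 8}  B2 = {1, 2, 4, 8}  B3 = {1, 2, 8, 14}  B4 = {1, 8, 9, 14}  B5 = {1, 9, 10, 14}  B6 = {9, 10, 11, 14}  B7 = {9, 10, 11, 12}  B8 = {5, 10, 11, 12}  B9 = {3, 5, 11, 12}  B10 = {3, 5, 6, 12}  B11 = {3, 5, 6, 13}  B12 = {3, 6, 7, 13}
Tree: B1–B2, B2–B3, B3–B4, B4–B5, B5–B6, B6–B7, B7–B8, B8–B9, B9–B10, B10–B11, B11–B12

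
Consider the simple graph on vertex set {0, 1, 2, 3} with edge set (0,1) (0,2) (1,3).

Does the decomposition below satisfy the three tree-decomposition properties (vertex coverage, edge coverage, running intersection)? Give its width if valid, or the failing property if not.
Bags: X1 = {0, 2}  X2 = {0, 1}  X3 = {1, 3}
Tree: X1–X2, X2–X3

Yes; width 1.

Vertex coverage: the bags together contain {0, 1, 2, 3}, the full vertex set. Edge coverage: each edge of G has both endpoints in at least one bag. Running intersection: for every vertex, the bags containing it form a connected subtree. All three properties hold, so this is a valid tree decomposition of width max|bag| − 1 = 1, and hence tw(G) ≤ 1.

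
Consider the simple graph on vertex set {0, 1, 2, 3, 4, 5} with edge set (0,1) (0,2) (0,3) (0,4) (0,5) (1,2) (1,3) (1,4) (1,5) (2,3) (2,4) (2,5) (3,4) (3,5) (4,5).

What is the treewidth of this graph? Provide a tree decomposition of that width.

Treewidth 5.
One optimal decomposition is:
Bags: B1 = {0, 1, 2, 3, 4, 5}
Tree: (single bag)

With just one bag of size 6, the width is 6 − 1 = 5, so tw(G) ≤ 5. Conversely, {0, 1, 2, 3, 4, 5} is a clique of size 6, and the vertices of any clique must share a bag in every tree decomposition; so some bag has ≥ 6 vertices and tw(G) ≥ 5. The upper and lower bounds meet at 5, so that is the treewidth.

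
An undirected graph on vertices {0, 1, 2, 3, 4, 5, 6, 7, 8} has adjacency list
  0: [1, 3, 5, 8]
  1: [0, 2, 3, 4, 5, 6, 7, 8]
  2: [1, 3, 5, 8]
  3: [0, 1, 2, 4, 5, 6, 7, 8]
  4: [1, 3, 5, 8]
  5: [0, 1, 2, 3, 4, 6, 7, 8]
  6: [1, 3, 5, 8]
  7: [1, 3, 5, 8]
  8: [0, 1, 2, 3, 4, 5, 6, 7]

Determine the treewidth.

4

A width-4 tree decomposition is:
Bags: B1 = {1, 3, 4, 5, 8}  B2 = {1, 2, 3, 5, 8}  B3 = {1, 3, 5, 6, 8}  B4 = {0, 1, 3, 5, 8}  B5 = {1, 3, 5, 7, 8}
Tree: B1–B2, B2–B3, B2–B4, B3–B5
Every bag has size at most 5, so the width is 5 − 1 = 4 and tw(G) ≤ 4. Conversely, {0, 1, 3, 5, 8} is a clique of size 5, and the vertices of any clique must share a bag in every tree decomposition; so some bag has ≥ 5 vertices and tw(G) ≥ 4. The upper and lower bounds meet at 4, so that is the treewidth.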